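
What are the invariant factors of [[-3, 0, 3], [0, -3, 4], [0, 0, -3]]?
The Jordan structure of A has elementary divisors (x + 3)^2, (x + 3). Arranging the block sizes at each eigenvalue in decreasing order and taking row products gives the invariant factors.

Invariant factors (smallest first, each dividing the next): x + 3, (x + 3)^2.

Check: the last factor (x + 3)^2 is the minimal polynomial, and the product (x + 3)^3 is the characteristic polynomial.

x + 3, (x + 3)^2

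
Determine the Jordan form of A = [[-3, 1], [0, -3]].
The characteristic polynomial is det(xI - A) = (x + 3)^2, so the eigenvalues are -3 (algebraic multiplicity 2).

For λ = -3: rank(A + 3I) = 1, rank((A + 3I)^2) = 0. The eigenspace has dimension 2 - 1 = 1, so there is 1 Jordan block; the rank sequence gives block sizes [2].

Assembling the blocks gives the Jordan form J above.

J = [[-3, 1], [0, -3]]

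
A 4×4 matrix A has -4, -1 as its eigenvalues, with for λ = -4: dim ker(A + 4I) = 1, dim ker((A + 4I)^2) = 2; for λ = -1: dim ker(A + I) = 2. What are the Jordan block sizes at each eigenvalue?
λ = -4: successive nullity increments [1, 1] count blocks of size ≥ k; block sizes are [2].
λ = -1: successive nullity increments [2] count blocks of size ≥ k; block sizes are [1, 1].

Jordan blocks: (-4, 2), (-1, 1), (-1, 1)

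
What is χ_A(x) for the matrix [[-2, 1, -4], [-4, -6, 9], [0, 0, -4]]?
χ_A(x) = (x + 4)^3

xI - A = [[x + 2, -1, 4], [4, x + 6, -9], [0, 0, x + 4]].

Expanding det(xI - A) along the first row:
det(xI - A) = + (x + 2)·det([[x + 6, -9], [0, x + 4]]) - (-1)·det([[4, -9], [0, x + 4]]) + (4)·det([[4, x + 6], [0, 0]]).

Evaluating gives χ_A(x) = x^3 + 12x^2 + 48x + 64 = (x + 4)^3.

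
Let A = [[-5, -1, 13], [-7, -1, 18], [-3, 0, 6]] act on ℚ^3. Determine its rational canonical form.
R = [[0, 0, 3], [1, 0, -1], [0, 1, 0]]

The invariant factors of A (the non-unit diagonal entries of the Smith normal form of xI - A over ℚ[x]) are x^3 + x - 3, each dividing the next. The characteristic polynomial is their product, x^3 + x - 3.

The rational canonical form is the block-diagonal matrix of companion matrices C(f_i):
R = [[0, 0, 3], [1, 0, -1], [0, 1, 0]].

Note the characteristic polynomial does not split into linear factors over ℚ, so A has no Jordan form over ℚ; the rational canonical form exists over any field.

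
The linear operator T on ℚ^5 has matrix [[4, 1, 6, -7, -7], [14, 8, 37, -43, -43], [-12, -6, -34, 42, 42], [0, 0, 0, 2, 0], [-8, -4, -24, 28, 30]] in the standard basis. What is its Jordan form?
J = [[2, 1, 0, 0, 0], [0, 2, 1, 0, 0], [0, 0, 2, 0, 0], [0, 0, 0, 2, 0], [0, 0, 0, 0, 2]]

The characteristic polynomial is det(xI - A) = (x - 2)^5, so the eigenvalues are 2 (algebraic multiplicity 5).

For λ = 2: rank(A - 2I) = 2, rank((A - 2I)^2) = 1, rank((A - 2I)^3) = 0. The eigenspace has dimension 5 - 2 = 3, so there are 3 Jordan blocks; the rank sequence gives block sizes [3, 1, 1].

Assembling the blocks gives the Jordan form J above.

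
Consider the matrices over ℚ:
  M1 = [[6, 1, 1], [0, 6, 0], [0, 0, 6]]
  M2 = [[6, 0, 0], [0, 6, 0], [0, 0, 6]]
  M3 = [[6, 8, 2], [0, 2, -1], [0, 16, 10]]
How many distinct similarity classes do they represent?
Characteristic polynomials: χ_{M1} = (x - 6)^3, χ_{M2} = (x - 6)^3, χ_{M3} = (x - 6)^3.

{M1, M3}: invariant factors x - 6, (x - 6)^2.

{M2}: invariant factors x - 6, x - 6, x - 6.

Matrices are similar if and only if their invariant-factor lists agree; the partition into similarity classes is {M1, M3}, {M2}.

2 classes: {M1, M3}, {M2}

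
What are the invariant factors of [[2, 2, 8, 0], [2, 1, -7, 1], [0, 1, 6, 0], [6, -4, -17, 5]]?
(x - 4)^3(x - 2)

The Jordan structure of A has elementary divisors (x - 2), (x - 4)^3. Arranging the block sizes at each eigenvalue in decreasing order and taking row products gives the invariant factors.

Invariant factors (smallest first, each dividing the next): (x - 4)^3(x - 2).

Check: the last factor (x - 4)^3(x - 2) is the minimal polynomial, and the product (x - 4)^3(x - 2) is the characteristic polynomial.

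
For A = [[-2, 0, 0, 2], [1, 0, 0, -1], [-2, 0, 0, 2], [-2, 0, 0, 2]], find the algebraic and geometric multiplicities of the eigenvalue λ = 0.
algebraic multiplicity 4, geometric multiplicity 3

The characteristic polynomial is x^4, so the factor x appears with exponent 4: the algebraic multiplicity is 4.

rank(A) = 1, so the eigenspace has dimension 4 - 1 = 3: the geometric multiplicity is 3.

Since 3 < 4, A is not diagonalizable.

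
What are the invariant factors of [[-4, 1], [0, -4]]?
(x + 4)^2

The Jordan structure of A has elementary divisors (x + 4)^2. Arranging the block sizes at each eigenvalue in decreasing order and taking row products gives the invariant factors.

Invariant factors (smallest first, each dividing the next): (x + 4)^2.

Check: the last factor (x + 4)^2 is the minimal polynomial, and the product (x + 4)^2 is the characteristic polynomial.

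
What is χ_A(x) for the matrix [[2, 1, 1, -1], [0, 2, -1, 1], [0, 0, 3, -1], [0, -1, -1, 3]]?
χ_A(x) = (x - 3)^2(x - 2)^2

xI - A = [[x - 2, -1, -1, 1], [0, x - 2, 1, -1], [0, 0, x - 3, 1], [0, 1, 1, x - 3]].

Expanding det(xI - A) along the first row:
det(xI - A) = + (x - 2)·det([[x - 2, 1, -1], [0, x - 3, 1], [1, 1, x - 3]]) - (-1)·det([[0, 1, -1], [0, x - 3, 1], [0, 1, x - 3]]) + (-1)·det([[0, x - 2, -1], [0, 0, 1], [0, 1, x - 3]]) - (1)·det([[0, x - 2, 1], [0, 0, x - 3], [0, 1, 1]]).

Evaluating gives χ_A(x) = x^4 - 10x^3 + 37x^2 - 60x + 36 = (x - 3)^2(x - 2)^2.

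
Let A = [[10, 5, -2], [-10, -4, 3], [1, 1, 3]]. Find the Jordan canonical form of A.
J = [[3, 1, 0], [0, 3, 1], [0, 0, 3]]

The characteristic polynomial is det(xI - A) = (x - 3)^3, so the eigenvalues are 3 (algebraic multiplicity 3).

For λ = 3: rank(A - 3I) = 2, rank((A - 3I)^2) = 1, rank((A - 3I)^3) = 0. The eigenspace has dimension 3 - 2 = 1, so there is 1 Jordan block; the rank sequence gives block sizes [3].

Assembling the blocks gives the Jordan form J above.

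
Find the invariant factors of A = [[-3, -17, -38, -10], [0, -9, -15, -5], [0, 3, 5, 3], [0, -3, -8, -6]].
The Jordan structure of A has elementary divisors (x + 4), (x + 3)^3. Arranging the block sizes at each eigenvalue in decreasing order and taking row products gives the invariant factors.

Invariant factors (smallest first, each dividing the next): (x + 3)^3(x + 4).

Check: the last factor (x + 3)^3(x + 4) is the minimal polynomial, and the product (x + 3)^3(x + 4) is the characteristic polynomial.

(x + 3)^3(x + 4)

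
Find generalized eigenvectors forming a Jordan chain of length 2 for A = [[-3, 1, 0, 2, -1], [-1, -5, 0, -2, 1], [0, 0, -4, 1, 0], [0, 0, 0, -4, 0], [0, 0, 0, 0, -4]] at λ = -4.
We seek v_1 ∈ ker((A + 4I)^2) \ ker(A + 4I), then set v_{i+1} = (A + 4I) v_i.

One such chain is v_1 = [[1, 1, 0, 0, 1]]^T, v_2 = [[1, -1, 0, 0, 0]]^T. Check: (A + 4I) v_2 = [[0, 0, 0, 0, 0]]^T = 0.

v_1 = [[1, 1, 0, 0, 1]]^T, v_2 = [[1, -1, 0, 0, 0]]^T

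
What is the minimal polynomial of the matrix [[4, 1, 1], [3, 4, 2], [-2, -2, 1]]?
The characteristic polynomial factors as (x - 3)^3. The minimal polynomial is ∏(x - λ)^{k_λ} where k_λ is the size of the largest Jordan block at λ.

For λ = 3: rank(A - 3I) = 2, and the largest Jordan block has size 3 (the smallest k with rank((A - 3I)^k) = rank((A - 3I)^(k+1))).

So m_A(x) = (x - 3)^3.

m_A(x) = (x - 3)^3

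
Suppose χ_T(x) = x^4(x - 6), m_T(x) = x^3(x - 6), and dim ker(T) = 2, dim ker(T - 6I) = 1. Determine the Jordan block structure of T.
λ = 0: algebraic multiplicity 4 (exponent in χ_T), largest block size 3 (exponent in m_T), 2 blocks (geometric multiplicity). These force block sizes [3, 1].
λ = 6: algebraic multiplicity 1 (exponent in χ_T), largest block size 1 (exponent in m_T), 1 block (geometric multiplicity). This forces block sizes [1].

Jordan blocks: (0, 3), (0, 1), (6, 1)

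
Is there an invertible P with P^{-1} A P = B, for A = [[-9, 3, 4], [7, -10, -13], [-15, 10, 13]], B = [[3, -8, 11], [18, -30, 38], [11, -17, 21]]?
Two matrices over a field are similar if and only if they have the same invariant factors.

Both A and B have characteristic polynomial (x + 2)^3 and minimal polynomial (x + 2)^3. Computing further, both have invariant factors (x + 2)^3. Hence A and B are similar.

Yes.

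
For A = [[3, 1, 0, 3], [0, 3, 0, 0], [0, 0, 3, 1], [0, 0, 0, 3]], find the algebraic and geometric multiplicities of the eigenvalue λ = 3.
The characteristic polynomial is (x - 3)^4, so the factor x - 3 appears with exponent 4: the algebraic multiplicity is 4.

rank(A - 3I) = 2, so the eigenspace has dimension 4 - 2 = 2: the geometric multiplicity is 2.

Since 2 < 4, A is not diagonalizable.

algebraic multiplicity 4, geometric multiplicity 2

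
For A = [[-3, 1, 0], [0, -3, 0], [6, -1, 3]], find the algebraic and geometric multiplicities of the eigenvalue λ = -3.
The characteristic polynomial is (x - 3)(x + 3)^2, so the factor x + 3 appears with exponent 2: the algebraic multiplicity is 2.

rank(A + 3I) = 2, so the eigenspace has dimension 3 - 2 = 1: the geometric multiplicity is 1.

Since 1 < 2, A is not diagonalizable.

algebraic multiplicity 2, geometric multiplicity 1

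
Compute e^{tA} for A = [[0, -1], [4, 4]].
e^{tA} = [[(1 - 2*t)*e^{2*t}, -t*e^{2*t}], [4*t*e^{2*t}, (2*t + 1)*e^{2*t}]]

A has Jordan form J = [[2, 1], [0, 2]] with A = PJP^{-1}, so e^{tA} = P e^{tJ} P^{-1}.

For a Jordan block J_k(λ), e^{tJ_k(λ)} = e^{λt} · (I + tN + t^2 N^2/2! + ... + t^{k-1} N^{k-1}/(k-1)!) where N is the nilpotent superdiagonal part.

Assembling the blocks and conjugating back gives the entries of e^{tA} as shown above.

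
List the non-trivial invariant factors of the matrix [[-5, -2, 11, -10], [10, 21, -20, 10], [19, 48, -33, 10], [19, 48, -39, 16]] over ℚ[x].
The Jordan structure of A has elementary divisors (x + 4)^2, (x - 1), (x - 6). Arranging the block sizes at each eigenvalue in decreasing order and taking row products gives the invariant factors.

Invariant factors (smallest first, each dividing the next): (x - 6)(x - 1)(x + 4)^2.

Check: the last factor (x - 6)(x - 1)(x + 4)^2 is the minimal polynomial, and the product (x - 6)(x - 1)(x + 4)^2 is the characteristic polynomial.

(x - 6)(x - 1)(x + 4)^2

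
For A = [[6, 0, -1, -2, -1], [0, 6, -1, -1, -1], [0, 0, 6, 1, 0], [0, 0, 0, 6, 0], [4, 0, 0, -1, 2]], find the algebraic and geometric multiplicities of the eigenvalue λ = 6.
The characteristic polynomial is (x - 6)^3(x - 4)^2, so the factor x - 6 appears with exponent 3: the algebraic multiplicity is 3.

rank(A - 6I) = 3, so the eigenspace has dimension 5 - 3 = 2: the geometric multiplicity is 2.

Since 2 < 3, A is not diagonalizable.

algebraic multiplicity 3, geometric multiplicity 2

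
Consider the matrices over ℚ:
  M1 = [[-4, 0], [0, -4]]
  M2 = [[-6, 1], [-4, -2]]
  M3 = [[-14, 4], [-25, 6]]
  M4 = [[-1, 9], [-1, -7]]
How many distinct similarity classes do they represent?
Characteristic polynomials: χ_{M1} = (x + 4)^2, χ_{M2} = (x + 4)^2, χ_{M3} = (x + 4)^2, χ_{M4} = (x + 4)^2.

{M1}: invariant factors x + 4, x + 4.

{M2, M3, M4}: invariant factors (x + 4)^2.

Matrices are similar if and only if their invariant-factor lists agree; the partition into similarity classes is {M1}, {M2, M3, M4}.

2 classes: {M1}, {M2, M3, M4}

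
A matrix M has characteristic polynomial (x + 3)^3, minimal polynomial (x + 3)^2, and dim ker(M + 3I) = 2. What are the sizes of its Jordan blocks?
λ = -3: algebraic multiplicity 3 (exponent in χ_M), largest block size 2 (exponent in m_M), 2 blocks (geometric multiplicity). These force block sizes [2, 1].

Jordan blocks: (-3, 2), (-3, 1)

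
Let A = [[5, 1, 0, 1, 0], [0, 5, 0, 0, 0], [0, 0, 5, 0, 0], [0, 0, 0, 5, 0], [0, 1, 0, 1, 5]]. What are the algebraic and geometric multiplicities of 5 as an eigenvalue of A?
The characteristic polynomial is (x - 5)^5, so the factor x - 5 appears with exponent 5: the algebraic multiplicity is 5.

rank(A - 5I) = 1, so the eigenspace has dimension 5 - 1 = 4: the geometric multiplicity is 4.

Since 4 < 5, A is not diagonalizable.

algebraic multiplicity 5, geometric multiplicity 4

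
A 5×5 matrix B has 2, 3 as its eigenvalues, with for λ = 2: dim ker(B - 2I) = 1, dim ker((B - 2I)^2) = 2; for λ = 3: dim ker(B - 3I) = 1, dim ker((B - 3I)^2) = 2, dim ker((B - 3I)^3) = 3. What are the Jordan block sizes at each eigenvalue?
λ = 2: successive nullity increments [1, 1] count blocks of size ≥ k; block sizes are [2].
λ = 3: successive nullity increments [1, 1, 1] count blocks of size ≥ k; block sizes are [3].

Jordan blocks: (2, 2), (3, 3)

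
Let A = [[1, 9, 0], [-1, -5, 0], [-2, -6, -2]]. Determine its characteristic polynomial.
xI - A = [[x - 1, -9, 0], [1, x + 5, 0], [2, 6, x + 2]].

Expanding det(xI - A) along the first row:
det(xI - A) = + (x - 1)·det([[x + 5, 0], [6, x + 2]]) - (-9)·det([[1, 0], [2, x + 2]]) + (0)·det([[1, x + 5], [2, 6]]).

Evaluating gives χ_A(x) = x^3 + 6x^2 + 12x + 8 = (x + 2)^3.

χ_A(x) = (x + 2)^3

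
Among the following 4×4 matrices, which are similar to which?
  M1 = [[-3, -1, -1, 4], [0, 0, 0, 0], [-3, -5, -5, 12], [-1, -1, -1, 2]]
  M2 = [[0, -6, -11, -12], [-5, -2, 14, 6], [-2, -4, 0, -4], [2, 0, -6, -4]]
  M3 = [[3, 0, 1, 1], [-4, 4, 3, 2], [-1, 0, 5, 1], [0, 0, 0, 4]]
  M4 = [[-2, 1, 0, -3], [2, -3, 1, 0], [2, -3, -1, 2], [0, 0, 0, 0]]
Characteristic polynomials: χ_{M1} = x(x + 2)^3, χ_{M2} = x(x + 2)^3, χ_{M3} = (x - 4)^4, χ_{M4} = x(x + 2)^3.

{M1}: invariant factors x + 2, x(x + 2)^2.

{M2, M4}: invariant factors x(x + 2)^3.

{M3}: invariant factors x - 4, (x - 4)^3.

Matrices are similar if and only if their invariant-factor lists agree; the partition into similarity classes is {M1}, {M2, M4}, {M3}.

3 classes: {M1}, {M2, M4}, {M3}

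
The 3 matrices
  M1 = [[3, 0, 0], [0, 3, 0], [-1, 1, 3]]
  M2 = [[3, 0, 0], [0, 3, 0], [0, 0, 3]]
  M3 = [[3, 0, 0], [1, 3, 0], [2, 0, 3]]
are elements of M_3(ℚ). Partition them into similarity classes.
2 classes: {M1, M3}, {M2}

Characteristic polynomials: χ_{M1} = (x - 3)^3, χ_{M2} = (x - 3)^3, χ_{M3} = (x - 3)^3.

{M1, M3}: invariant factors x - 3, (x - 3)^2.

{M2}: invariant factors x - 3, x - 3, x - 3.

Matrices are similar if and only if their invariant-factor lists agree; the partition into similarity classes is {M1, M3}, {M2}.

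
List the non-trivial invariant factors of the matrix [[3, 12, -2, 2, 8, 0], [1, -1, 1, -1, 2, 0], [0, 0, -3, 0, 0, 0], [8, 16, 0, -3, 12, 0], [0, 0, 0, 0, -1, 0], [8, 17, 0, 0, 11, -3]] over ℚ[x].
x + 3, (x - 5)(x + 1)(x + 3)^3

The Jordan structure of A has elementary divisors (x + 3)^3, (x + 3), (x + 1), (x - 5). Arranging the block sizes at each eigenvalue in decreasing order and taking row products gives the invariant factors.

Invariant factors (smallest first, each dividing the next): x + 3, (x - 5)(x + 1)(x + 3)^3.

Check: the last factor (x - 5)(x + 1)(x + 3)^3 is the minimal polynomial, and the product (x - 5)(x + 1)(x + 3)^4 is the characteristic polynomial.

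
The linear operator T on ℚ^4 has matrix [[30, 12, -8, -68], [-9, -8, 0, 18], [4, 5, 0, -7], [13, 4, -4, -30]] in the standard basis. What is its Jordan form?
J = [[-2, 1, 0, 0], [0, -2, 0, 0], [0, 0, -2, 1], [0, 0, 0, -2]]

The characteristic polynomial is det(xI - A) = (x + 2)^4, so the eigenvalues are -2 (algebraic multiplicity 4).

For λ = -2: rank(A + 2I) = 2, rank((A + 2I)^2) = 0. The eigenspace has dimension 4 - 2 = 2, so there are 2 Jordan blocks; the rank sequence gives block sizes [2, 2].

Assembling the blocks gives the Jordan form J above.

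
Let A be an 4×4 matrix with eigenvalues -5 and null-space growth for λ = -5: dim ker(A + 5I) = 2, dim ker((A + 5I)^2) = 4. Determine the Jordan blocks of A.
λ = -5: successive nullity increments [2, 2] count blocks of size ≥ k; block sizes are [2, 2].

Jordan blocks: (-5, 2), (-5, 2)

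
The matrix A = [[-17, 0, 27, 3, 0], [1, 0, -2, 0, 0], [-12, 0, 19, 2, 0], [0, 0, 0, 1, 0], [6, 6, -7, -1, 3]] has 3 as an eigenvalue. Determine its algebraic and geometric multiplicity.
The characteristic polynomial is x(x - 3)(x - 1)^3, so the factor x - 3 appears with exponent 1: the algebraic multiplicity is 1.

rank(A - 3I) = 4, so the eigenspace has dimension 5 - 4 = 1: the geometric multiplicity is 1.

algebraic multiplicity 1, geometric multiplicity 1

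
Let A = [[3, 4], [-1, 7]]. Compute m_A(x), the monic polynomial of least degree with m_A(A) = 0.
m_A(x) = (x - 5)^2

The characteristic polynomial factors as (x - 5)^2. The minimal polynomial is ∏(x - λ)^{k_λ} where k_λ is the size of the largest Jordan block at λ.

For λ = 5: rank(A - 5I) = 1, and the largest Jordan block has size 2 (the smallest k with rank((A - 5I)^k) = rank((A - 5I)^(k+1))).

So m_A(x) = (x - 5)^2.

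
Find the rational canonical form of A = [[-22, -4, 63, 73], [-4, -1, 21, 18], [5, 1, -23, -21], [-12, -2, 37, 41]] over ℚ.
R = [[0, 0, 0, -10], [1, 0, 0, -12], [0, 1, 0, -2], [0, 0, 1, -5]]

The invariant factors of A (the non-unit diagonal entries of the Smith normal form of xI - A over ℚ[x]) are (x + 5)(x^3 + 2x + 2), each dividing the next. The characteristic polynomial is their product, (x + 5)(x^3 + 2x + 2).

The rational canonical form is the block-diagonal matrix of companion matrices C(f_i):
R = [[0, 0, 0, -10], [1, 0, 0, -12], [0, 1, 0, -2], [0, 0, 1, -5]].

Note the characteristic polynomial does not split into linear factors over ℚ, so A has no Jordan form over ℚ; the rational canonical form exists over any field.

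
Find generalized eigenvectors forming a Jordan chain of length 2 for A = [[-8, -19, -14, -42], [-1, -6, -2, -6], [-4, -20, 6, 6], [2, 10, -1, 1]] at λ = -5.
We seek v_1 ∈ ker((A + 5I)^2) \ ker(A + 5I), then set v_{i+1} = (A + 5I) v_i.

One such chain is v_1 = [[4, 1, 4, -2]]^T, v_2 = [[-3, -1, -4, 2]]^T. Check: (A + 5I) v_2 = [[0, 0, 0, 0]]^T = 0.

v_1 = [[4, 1, 4, -2]]^T, v_2 = [[-3, -1, -4, 2]]^T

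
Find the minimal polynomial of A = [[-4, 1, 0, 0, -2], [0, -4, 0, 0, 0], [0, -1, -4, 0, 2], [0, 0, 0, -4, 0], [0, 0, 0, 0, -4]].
m_A(x) = (x + 4)^2

The characteristic polynomial factors as (x + 4)^5. The minimal polynomial is ∏(x - λ)^{k_λ} where k_λ is the size of the largest Jordan block at λ.

For λ = -4: rank(A + 4I) = 1, and the largest Jordan block has size 2 (the smallest k with rank((A + 4I)^k) = rank((A + 4I)^(k+1))).

So m_A(x) = (x + 4)^2.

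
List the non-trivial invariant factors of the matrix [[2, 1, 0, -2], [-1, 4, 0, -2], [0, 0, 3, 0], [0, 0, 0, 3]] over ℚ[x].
The Jordan structure of A has elementary divisors (x - 3)^2, (x - 3), (x - 3). Arranging the block sizes at each eigenvalue in decreasing order and taking row products gives the invariant factors.

Invariant factors (smallest first, each dividing the next): x - 3, x - 3, (x - 3)^2.

Check: the last factor (x - 3)^2 is the minimal polynomial, and the product (x - 3)^4 is the characteristic polynomial.

x - 3, x - 3, (x - 3)^2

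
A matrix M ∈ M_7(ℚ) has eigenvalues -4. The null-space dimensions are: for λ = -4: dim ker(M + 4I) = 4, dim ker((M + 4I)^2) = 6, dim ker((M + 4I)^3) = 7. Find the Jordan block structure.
Jordan blocks: (-4, 3), (-4, 2), (-4, 1), (-4, 1)

λ = -4: successive nullity increments [4, 2, 1] count blocks of size ≥ k; block sizes are [3, 2, 1, 1].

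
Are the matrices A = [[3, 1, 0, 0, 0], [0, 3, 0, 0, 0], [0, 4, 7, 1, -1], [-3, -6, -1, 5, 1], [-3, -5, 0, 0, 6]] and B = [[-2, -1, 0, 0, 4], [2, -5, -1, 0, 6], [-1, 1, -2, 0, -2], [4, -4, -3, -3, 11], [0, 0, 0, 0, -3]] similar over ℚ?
No.

trace(A) = 24 but trace(B) = -15. The trace is a similarity invariant, so A and B are not similar.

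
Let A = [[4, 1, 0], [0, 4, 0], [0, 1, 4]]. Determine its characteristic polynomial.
xI - A = [[x - 4, -1, 0], [0, x - 4, 0], [0, -1, x - 4]].

Expanding det(xI - A) along the first row:
det(xI - A) = + (x - 4)·det([[x - 4, 0], [-1, x - 4]]) - (-1)·det([[0, 0], [0, x - 4]]) + (0)·det([[0, x - 4], [0, -1]]).

Evaluating gives χ_A(x) = x^3 - 12x^2 + 48x - 64 = (x - 4)^3.

χ_A(x) = (x - 4)^3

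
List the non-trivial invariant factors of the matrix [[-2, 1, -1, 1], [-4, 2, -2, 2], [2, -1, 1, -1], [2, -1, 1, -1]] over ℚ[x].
x, x, x^2

The Jordan structure of A has elementary divisors x^2, x, x. Arranging the block sizes at each eigenvalue in decreasing order and taking row products gives the invariant factors.

Invariant factors (smallest first, each dividing the next): x, x, x^2.

Check: the last factor x^2 is the minimal polynomial, and the product x^4 is the characteristic polynomial.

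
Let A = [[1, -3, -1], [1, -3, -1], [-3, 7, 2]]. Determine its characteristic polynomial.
xI - A = [[x - 1, 3, 1], [-1, x + 3, 1], [3, -7, x - 2]].

Expanding det(xI - A) along the first row:
det(xI - A) = + (x - 1)·det([[x + 3, 1], [-7, x - 2]]) - (3)·det([[-1, 1], [3, x - 2]]) + (1)·det([[-1, x + 3], [3, -7]]).

Evaluating gives χ_A(x) = x^3.

χ_A(x) = x^3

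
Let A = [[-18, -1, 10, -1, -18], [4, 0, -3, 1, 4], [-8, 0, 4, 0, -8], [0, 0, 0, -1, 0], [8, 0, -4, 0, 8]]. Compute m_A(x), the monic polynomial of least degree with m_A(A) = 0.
m_A(x) = x(x + 1)(x + 2)^3

The characteristic polynomial factors as x(x + 1)(x + 2)^3. The minimal polynomial is ∏(x - λ)^{k_λ} where k_λ is the size of the largest Jordan block at λ.

For λ = -2: rank(A + 2I) = 4, and the largest Jordan block has size 3 (the smallest k with rank((A + 2I)^k) = rank((A + 2I)^(k+1))).
For λ = -1: rank(A + I) = 4, and the largest Jordan block has size 1 (the smallest k with rank((A + I)^k) = rank((A + I)^(k+1))).
For λ = 0: rank(A) = 4, and the largest Jordan block has size 1 (the smallest k with rank(A^k) = rank(A^(k+1))).

So m_A(x) = x(x + 1)(x + 2)^3.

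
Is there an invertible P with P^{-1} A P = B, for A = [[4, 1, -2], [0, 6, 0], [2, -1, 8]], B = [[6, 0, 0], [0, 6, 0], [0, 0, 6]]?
Both have characteristic polynomial (x - 6)^3, but the minimal polynomial of A is (x - 6)^2 while the minimal polynomial of B is x - 6. The minimal polynomial is a similarity invariant, so A and B are not similar.

No.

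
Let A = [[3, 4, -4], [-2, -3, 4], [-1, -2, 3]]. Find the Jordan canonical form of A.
J = [[1, 1, 0], [0, 1, 0], [0, 0, 1]]

The characteristic polynomial is det(xI - A) = (x - 1)^3, so the eigenvalues are 1 (algebraic multiplicity 3).

For λ = 1: rank(A - I) = 1, rank((A - I)^2) = 0. The eigenspace has dimension 3 - 1 = 2, so there are 2 Jordan blocks; the rank sequence gives block sizes [2, 1].

Assembling the blocks gives the Jordan form J above.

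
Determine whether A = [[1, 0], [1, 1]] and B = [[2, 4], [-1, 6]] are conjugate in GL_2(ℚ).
trace(A) = 2 but trace(B) = 8. The trace is a similarity invariant, so A and B are not similar.

No.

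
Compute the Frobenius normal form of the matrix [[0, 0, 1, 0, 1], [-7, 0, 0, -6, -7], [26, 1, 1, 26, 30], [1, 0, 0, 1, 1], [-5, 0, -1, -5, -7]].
The invariant factors of A (the non-unit diagonal entries of the Smith normal form of xI - A over ℚ[x]) are (x - 1)(x^2 + 3x - 1)^2, each dividing the next. The characteristic polynomial is their product, (x - 1)(x^2 + 3x - 1)^2.

The rational canonical form is the block-diagonal matrix of companion matrices C(f_i):
R = [[0, 0, 0, 0, 1], [1, 0, 0, 0, -7], [0, 1, 0, 0, 13], [0, 0, 1, 0, -1], [0, 0, 0, 1, -5]].

Note the characteristic polynomial does not split into linear factors over ℚ, so A has no Jordan form over ℚ; the rational canonical form exists over any field.

R = [[0, 0, 0, 0, 1], [1, 0, 0, 0, -7], [0, 1, 0, 0, 13], [0, 0, 1, 0, -1], [0, 0, 0, 1, -5]]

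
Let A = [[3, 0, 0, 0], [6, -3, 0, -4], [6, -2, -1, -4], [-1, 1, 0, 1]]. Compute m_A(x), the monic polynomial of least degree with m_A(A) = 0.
m_A(x) = (x - 3)(x + 1)^2

The characteristic polynomial factors as (x - 3)(x + 1)^3. The minimal polynomial is ∏(x - λ)^{k_λ} where k_λ is the size of the largest Jordan block at λ.

For λ = -1: rank(A + I) = 2, and the largest Jordan block has size 2 (the smallest k with rank((A + I)^k) = rank((A + I)^(k+1))).
For λ = 3: rank(A - 3I) = 3, and the largest Jordan block has size 1 (the smallest k with rank((A - 3I)^k) = rank((A - 3I)^(k+1))).

So m_A(x) = (x - 3)(x + 1)^2.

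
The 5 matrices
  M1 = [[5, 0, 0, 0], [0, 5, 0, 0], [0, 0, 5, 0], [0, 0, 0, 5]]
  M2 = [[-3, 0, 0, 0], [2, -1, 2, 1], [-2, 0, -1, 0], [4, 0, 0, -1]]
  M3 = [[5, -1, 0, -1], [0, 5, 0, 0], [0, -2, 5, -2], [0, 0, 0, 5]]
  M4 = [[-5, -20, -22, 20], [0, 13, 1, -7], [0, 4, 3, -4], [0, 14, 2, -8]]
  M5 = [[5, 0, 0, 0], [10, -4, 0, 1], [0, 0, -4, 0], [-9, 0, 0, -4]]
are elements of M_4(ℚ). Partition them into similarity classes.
Characteristic polynomials: χ_{M1} = (x - 5)^4, χ_{M2} = (x + 1)^3(x + 3), χ_{M3} = (x - 5)^4, χ_{M4} = (x - 6)(x - 1)^2(x + 5), χ_{M5} = (x - 5)(x + 4)^3.

{M1}: invariant factors x - 5, x - 5, x - 5, x - 5.

{M2}: invariant factors x + 1, (x + 1)^2(x + 3).

{M3}: invariant factors x - 5, x - 5, (x - 5)^2.

{M4}: invariant factors (x - 6)(x - 1)^2(x + 5).

{M5}: invariant factors x + 4, (x - 5)(x + 4)^2.

Matrices are similar if and only if their invariant-factor lists agree; the partition into similarity classes is {M1}, {M2}, {M3}, {M4}, {M5}.

5 classes: {M1}, {M2}, {M3}, {M4}, {M5}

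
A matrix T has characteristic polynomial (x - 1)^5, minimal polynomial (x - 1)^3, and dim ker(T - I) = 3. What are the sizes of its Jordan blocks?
Jordan blocks: (1, 3), (1, 1), (1, 1)

λ = 1: algebraic multiplicity 5 (exponent in χ_T), largest block size 3 (exponent in m_T), 3 blocks (geometric multiplicity). These force block sizes [3, 1, 1].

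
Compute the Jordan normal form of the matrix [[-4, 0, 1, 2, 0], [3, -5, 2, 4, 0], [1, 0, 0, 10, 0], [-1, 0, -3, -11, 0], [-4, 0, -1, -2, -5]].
J = [[-5, 1, 0, 0, 0], [0, -5, 1, 0, 0], [0, 0, -5, 0, 0], [0, 0, 0, -5, 0], [0, 0, 0, 0, -5]]

The characteristic polynomial is det(xI - A) = (x + 5)^5, so the eigenvalues are -5 (algebraic multiplicity 5).

For λ = -5: rank(A + 5I) = 2, rank((A + 5I)^2) = 1, rank((A + 5I)^3) = 0. The eigenspace has dimension 5 - 2 = 3, so there are 3 Jordan blocks; the rank sequence gives block sizes [3, 1, 1].

Assembling the blocks gives the Jordan form J above.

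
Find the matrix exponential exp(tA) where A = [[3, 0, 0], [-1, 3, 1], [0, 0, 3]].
e^{tA} = [[e^{3*t}, 0, 0], [-t*e^{3*t}, e^{3*t}, t*e^{3*t}], [0, 0, e^{3*t}]]

A has Jordan form J = [[3, 1, 0], [0, 3, 0], [0, 0, 3]] with A = PJP^{-1}, so e^{tA} = P e^{tJ} P^{-1}.

For a Jordan block J_k(λ), e^{tJ_k(λ)} = e^{λt} · (I + tN + t^2 N^2/2! + ... + t^{k-1} N^{k-1}/(k-1)!) where N is the nilpotent superdiagonal part.

Assembling the blocks and conjugating back gives the entries of e^{tA} as shown above.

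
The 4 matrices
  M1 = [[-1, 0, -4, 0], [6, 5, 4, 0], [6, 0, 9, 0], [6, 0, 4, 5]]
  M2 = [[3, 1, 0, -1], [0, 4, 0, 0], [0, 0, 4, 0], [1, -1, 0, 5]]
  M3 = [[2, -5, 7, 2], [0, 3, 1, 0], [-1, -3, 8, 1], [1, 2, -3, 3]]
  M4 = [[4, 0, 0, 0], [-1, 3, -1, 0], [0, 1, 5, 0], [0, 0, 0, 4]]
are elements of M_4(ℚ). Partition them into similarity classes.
3 classes: {M1}, {M2}, {M3, M4}

Characteristic polynomials: χ_{M1} = (x - 5)^3(x - 3), χ_{M2} = (x - 4)^4, χ_{M3} = (x - 4)^4, χ_{M4} = (x - 4)^4.

{M1}: invariant factors x - 5, x - 5, (x - 5)(x - 3).

{M2}: invariant factors x - 4, x - 4, (x - 4)^2.

{M3, M4}: invariant factors x - 4, (x - 4)^3.

Matrices are similar if and only if their invariant-factor lists agree; the partition into similarity classes is {M1}, {M2}, {M3, M4}.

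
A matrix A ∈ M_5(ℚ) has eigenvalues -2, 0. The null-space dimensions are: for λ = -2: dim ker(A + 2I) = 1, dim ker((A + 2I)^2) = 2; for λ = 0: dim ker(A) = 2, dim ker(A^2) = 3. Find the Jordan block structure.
Jordan blocks: (-2, 2), (0, 2), (0, 1)

λ = -2: successive nullity increments [1, 1] count blocks of size ≥ k; block sizes are [2].
λ = 0: successive nullity increments [2, 1] count blocks of size ≥ k; block sizes are [2, 1].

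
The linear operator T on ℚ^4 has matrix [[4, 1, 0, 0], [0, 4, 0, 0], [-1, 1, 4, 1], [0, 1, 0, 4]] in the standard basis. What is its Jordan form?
The characteristic polynomial is det(xI - A) = (x - 4)^4, so the eigenvalues are 4 (algebraic multiplicity 4).

For λ = 4: rank(A - 4I) = 2, rank((A - 4I)^2) = 0. The eigenspace has dimension 4 - 2 = 2, so there are 2 Jordan blocks; the rank sequence gives block sizes [2, 2].

Assembling the blocks gives the Jordan form J above.

J = [[4, 1, 0, 0], [0, 4, 0, 0], [0, 0, 4, 1], [0, 0, 0, 4]]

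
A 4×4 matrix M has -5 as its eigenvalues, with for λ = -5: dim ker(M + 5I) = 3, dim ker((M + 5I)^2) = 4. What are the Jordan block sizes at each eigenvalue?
Jordan blocks: (-5, 2), (-5, 1), (-5, 1)

λ = -5: successive nullity increments [3, 1] count blocks of size ≥ k; block sizes are [2, 1, 1].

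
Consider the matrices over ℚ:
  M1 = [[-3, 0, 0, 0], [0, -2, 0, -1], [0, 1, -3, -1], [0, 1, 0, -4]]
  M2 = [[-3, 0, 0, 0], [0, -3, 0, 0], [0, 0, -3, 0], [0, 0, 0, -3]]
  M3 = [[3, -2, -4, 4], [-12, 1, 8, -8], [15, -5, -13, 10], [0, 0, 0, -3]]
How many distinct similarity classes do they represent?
Characteristic polynomials: χ_{M1} = (x + 3)^4, χ_{M2} = (x + 3)^4, χ_{M3} = (x + 3)^4.

{M1, M3}: invariant factors x + 3, x + 3, (x + 3)^2.

{M2}: invariant factors x + 3, x + 3, x + 3, x + 3.

Matrices are similar if and only if their invariant-factor lists agree; the partition into similarity classes is {M1, M3}, {M2}.

2 classes: {M1, M3}, {M2}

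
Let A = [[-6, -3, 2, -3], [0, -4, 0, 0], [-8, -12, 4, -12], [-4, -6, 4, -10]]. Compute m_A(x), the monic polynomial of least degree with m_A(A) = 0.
The characteristic polynomial factors as (x + 4)^4. The minimal polynomial is ∏(x - λ)^{k_λ} where k_λ is the size of the largest Jordan block at λ.

For λ = -4: rank(A + 4I) = 1, and the largest Jordan block has size 2 (the smallest k with rank((A + 4I)^k) = rank((A + 4I)^(k+1))).

So m_A(x) = (x + 4)^2.

m_A(x) = (x + 4)^2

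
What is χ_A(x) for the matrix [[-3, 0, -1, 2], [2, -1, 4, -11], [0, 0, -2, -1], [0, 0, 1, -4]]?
xI - A = [[x + 3, 0, 1, -2], [-2, x + 1, -4, 11], [0, 0, x + 2, 1], [0, 0, -1, x + 4]].

Expanding det(xI - A) along the first row:
det(xI - A) = + (x + 3)·det([[x + 1, -4, 11], [0, x + 2, 1], [0, -1, x + 4]]) - (0)·det([[-2, -4, 11], [0, x + 2, 1], [0, -1, x + 4]]) + (1)·det([[-2, x + 1, 11], [0, 0, 1], [0, 0, x + 4]]) - (-2)·det([[-2, x + 1, -4], [0, 0, x + 2], [0, 0, -1]]).

Evaluating gives χ_A(x) = x^4 + 10x^3 + 36x^2 + 54x + 27 = (x + 1)(x + 3)^3.

χ_A(x) = (x + 1)(x + 3)^3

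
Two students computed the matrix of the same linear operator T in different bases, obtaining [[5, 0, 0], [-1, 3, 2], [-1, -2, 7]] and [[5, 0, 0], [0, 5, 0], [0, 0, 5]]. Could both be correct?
Both have characteristic polynomial (x - 5)^3, but the minimal polynomial of A is (x - 5)^2 while the minimal polynomial of B is x - 5. The minimal polynomial is a similarity invariant, so A and B are not similar.

No.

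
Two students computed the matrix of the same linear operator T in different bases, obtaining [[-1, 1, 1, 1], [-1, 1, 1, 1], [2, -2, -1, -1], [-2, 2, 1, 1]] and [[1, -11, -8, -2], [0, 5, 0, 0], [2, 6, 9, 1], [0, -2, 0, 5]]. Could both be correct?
trace(A) = 0 but trace(B) = 20. The trace is a similarity invariant, so A and B are not similar.

No.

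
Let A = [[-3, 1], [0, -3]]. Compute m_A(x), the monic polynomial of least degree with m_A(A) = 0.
The characteristic polynomial factors as (x + 3)^2. The minimal polynomial is ∏(x - λ)^{k_λ} where k_λ is the size of the largest Jordan block at λ.

For λ = -3: rank(A + 3I) = 1, and the largest Jordan block has size 2 (the smallest k with rank((A + 3I)^k) = rank((A + 3I)^(k+1))).

So m_A(x) = (x + 3)^2.

m_A(x) = (x + 3)^2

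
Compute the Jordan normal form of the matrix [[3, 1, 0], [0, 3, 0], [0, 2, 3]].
J = [[3, 1, 0], [0, 3, 0], [0, 0, 3]]

The characteristic polynomial is det(xI - A) = (x - 3)^3, so the eigenvalues are 3 (algebraic multiplicity 3).

For λ = 3: rank(A - 3I) = 1, rank((A - 3I)^2) = 0. The eigenspace has dimension 3 - 1 = 2, so there are 2 Jordan blocks; the rank sequence gives block sizes [2, 1].

Assembling the blocks gives the Jordan form J above.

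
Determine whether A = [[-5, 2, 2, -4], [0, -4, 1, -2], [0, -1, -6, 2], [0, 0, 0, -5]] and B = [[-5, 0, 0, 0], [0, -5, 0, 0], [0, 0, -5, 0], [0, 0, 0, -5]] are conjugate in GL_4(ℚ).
No.

Both have characteristic polynomial (x + 5)^4, but the minimal polynomial of A is (x + 5)^2 while the minimal polynomial of B is x + 5. The minimal polynomial is a similarity invariant, so A and B are not similar.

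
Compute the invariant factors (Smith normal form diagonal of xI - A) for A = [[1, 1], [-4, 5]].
The Jordan structure of A has elementary divisors (x - 3)^2. Arranging the block sizes at each eigenvalue in decreasing order and taking row products gives the invariant factors.

Invariant factors (smallest first, each dividing the next): (x - 3)^2.

Check: the last factor (x - 3)^2 is the minimal polynomial, and the product (x - 3)^2 is the characteristic polynomial.

(x - 3)^2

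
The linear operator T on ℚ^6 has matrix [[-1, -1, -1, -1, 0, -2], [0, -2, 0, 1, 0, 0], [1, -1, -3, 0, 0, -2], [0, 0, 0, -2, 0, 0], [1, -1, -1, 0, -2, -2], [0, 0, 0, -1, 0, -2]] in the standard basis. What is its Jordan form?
The characteristic polynomial is det(xI - A) = (x + 2)^6, so the eigenvalues are -2 (algebraic multiplicity 6).

For λ = -2: rank(A + 2I) = 2, rank((A + 2I)^2) = 0. The eigenspace has dimension 6 - 2 = 4, so there are 4 Jordan blocks; the rank sequence gives block sizes [2, 2, 1, 1].

Assembling the blocks gives the Jordan form J above.

J = [[-2, 1, 0, 0, 0, 0], [0, -2, 0, 0, 0, 0], [0, 0, -2, 1, 0, 0], [0, 0, 0, -2, 0, 0], [0, 0, 0, 0, -2, 0], [0, 0, 0, 0, 0, -2]]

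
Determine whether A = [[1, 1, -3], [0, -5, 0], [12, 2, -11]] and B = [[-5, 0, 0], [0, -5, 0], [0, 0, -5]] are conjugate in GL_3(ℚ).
No.

Both have characteristic polynomial (x + 5)^3, but the minimal polynomial of A is (x + 5)^2 while the minimal polynomial of B is x + 5. The minimal polynomial is a similarity invariant, so A and B are not similar.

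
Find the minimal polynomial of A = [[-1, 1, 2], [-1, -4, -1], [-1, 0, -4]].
m_A(x) = (x + 3)^3

The characteristic polynomial factors as (x + 3)^3. The minimal polynomial is ∏(x - λ)^{k_λ} where k_λ is the size of the largest Jordan block at λ.

For λ = -3: rank(A + 3I) = 2, and the largest Jordan block has size 3 (the smallest k with rank((A + 3I)^k) = rank((A + 3I)^(k+1))).

So m_A(x) = (x + 3)^3.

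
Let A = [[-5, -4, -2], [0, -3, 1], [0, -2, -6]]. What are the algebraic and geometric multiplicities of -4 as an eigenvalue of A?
The characteristic polynomial is (x + 4)(x + 5)^2, so the factor x + 4 appears with exponent 1: the algebraic multiplicity is 1.

rank(A + 4I) = 2, so the eigenspace has dimension 3 - 2 = 1: the geometric multiplicity is 1.

algebraic multiplicity 1, geometric multiplicity 1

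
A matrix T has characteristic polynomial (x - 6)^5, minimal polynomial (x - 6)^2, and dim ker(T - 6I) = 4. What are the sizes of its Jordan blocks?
λ = 6: algebraic multiplicity 5 (exponent in χ_T), largest block size 2 (exponent in m_T), 4 blocks (geometric multiplicity). These force block sizes [2, 1, 1, 1].

Jordan blocks: (6, 2), (6, 1), (6, 1), (6, 1)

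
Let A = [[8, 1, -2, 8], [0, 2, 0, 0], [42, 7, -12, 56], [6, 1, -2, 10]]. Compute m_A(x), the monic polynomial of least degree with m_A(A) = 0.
The characteristic polynomial factors as (x - 2)^4. The minimal polynomial is ∏(x - λ)^{k_λ} where k_λ is the size of the largest Jordan block at λ.

For λ = 2: rank(A - 2I) = 1, and the largest Jordan block has size 2 (the smallest k with rank((A - 2I)^k) = rank((A - 2I)^(k+1))).

So m_A(x) = (x - 2)^2.

m_A(x) = (x - 2)^2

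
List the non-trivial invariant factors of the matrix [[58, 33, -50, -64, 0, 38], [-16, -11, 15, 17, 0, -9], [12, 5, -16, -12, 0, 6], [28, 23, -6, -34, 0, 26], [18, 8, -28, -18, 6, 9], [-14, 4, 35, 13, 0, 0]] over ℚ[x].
The Jordan structure of A has elementary divisors (x + 4)^3, (x - 3), (x - 6), (x - 6). Arranging the block sizes at each eigenvalue in decreasing order and taking row products gives the invariant factors.

Invariant factors (smallest first, each dividing the next): x - 6, (x - 6)(x - 3)(x + 4)^3.

Check: the last factor (x - 6)(x - 3)(x + 4)^3 is the minimal polynomial, and the product (x - 6)^2(x - 3)(x + 4)^3 is the characteristic polynomial.

x - 6, (x - 6)(x - 3)(x + 4)^3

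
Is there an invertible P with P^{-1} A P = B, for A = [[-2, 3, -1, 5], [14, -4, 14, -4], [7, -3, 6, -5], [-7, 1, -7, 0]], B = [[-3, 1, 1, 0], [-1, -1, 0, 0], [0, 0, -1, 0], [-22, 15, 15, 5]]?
Two matrices over a field are similar if and only if they have the same invariant factors.

Both A and B have characteristic polynomial (x - 5)(x + 1)(x + 2)^2 and minimal polynomial (x - 5)(x + 1)(x + 2)^2. Computing further, both have invariant factors (x - 5)(x + 1)(x + 2)^2. Hence A and B are similar.

Yes.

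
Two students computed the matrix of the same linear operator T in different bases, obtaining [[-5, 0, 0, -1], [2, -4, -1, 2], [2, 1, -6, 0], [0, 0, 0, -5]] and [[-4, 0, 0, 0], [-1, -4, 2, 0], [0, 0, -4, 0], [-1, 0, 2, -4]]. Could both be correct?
trace(A) = -20 but trace(B) = -16. The trace is a similarity invariant, so A and B are not similar.

No.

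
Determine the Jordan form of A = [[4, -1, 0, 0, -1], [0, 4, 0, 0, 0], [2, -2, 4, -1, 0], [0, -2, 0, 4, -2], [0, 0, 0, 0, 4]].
The characteristic polynomial is det(xI - A) = (x - 4)^5, so the eigenvalues are 4 (algebraic multiplicity 5).

For λ = 4: rank(A - 4I) = 2, rank((A - 4I)^2) = 0. The eigenspace has dimension 5 - 2 = 3, so there are 3 Jordan blocks; the rank sequence gives block sizes [2, 2, 1].

Assembling the blocks gives the Jordan form J above.

J = [[4, 1, 0, 0, 0], [0, 4, 0, 0, 0], [0, 0, 4, 1, 0], [0, 0, 0, 4, 0], [0, 0, 0, 0, 4]]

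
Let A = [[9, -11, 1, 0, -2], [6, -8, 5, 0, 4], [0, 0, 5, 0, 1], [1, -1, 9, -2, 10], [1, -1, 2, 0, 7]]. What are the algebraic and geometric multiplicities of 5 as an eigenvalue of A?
The characteristic polynomial is (x - 5)^3(x + 2)^2, so the factor x - 5 appears with exponent 3: the algebraic multiplicity is 3.

rank(A - 5I) = 4, so the eigenspace has dimension 5 - 4 = 1: the geometric multiplicity is 1.

Since 1 < 3, A is not diagonalizable.

algebraic multiplicity 3, geometric multiplicity 1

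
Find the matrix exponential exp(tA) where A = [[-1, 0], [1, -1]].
A has Jordan form J = [[-1, 1], [0, -1]] with A = PJP^{-1}, so e^{tA} = P e^{tJ} P^{-1}.

For a Jordan block J_k(λ), e^{tJ_k(λ)} = e^{λt} · (I + tN + t^2 N^2/2! + ... + t^{k-1} N^{k-1}/(k-1)!) where N is the nilpotent superdiagonal part.

Assembling the blocks and conjugating back gives the entries of e^{tA} as shown above.

e^{tA} = [[e^{-t}, 0], [t*e^{-t}, e^{-t}]]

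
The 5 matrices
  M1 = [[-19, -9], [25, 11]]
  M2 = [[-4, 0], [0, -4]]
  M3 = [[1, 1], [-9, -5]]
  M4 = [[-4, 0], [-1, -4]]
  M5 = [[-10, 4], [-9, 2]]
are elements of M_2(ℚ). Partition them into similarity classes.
Characteristic polynomials: χ_{M1} = (x + 4)^2, χ_{M2} = (x + 4)^2, χ_{M3} = (x + 2)^2, χ_{M4} = (x + 4)^2, χ_{M5} = (x + 4)^2.

{M1, M4, M5}: invariant factors (x + 4)^2.

{M2}: invariant factors x + 4, x + 4.

{M3}: invariant factors (x + 2)^2.

Matrices are similar if and only if their invariant-factor lists agree; the partition into similarity classes is {M1, M4, M5}, {M2}, {M3}.

3 classes: {M1, M4, M5}, {M2}, {M3}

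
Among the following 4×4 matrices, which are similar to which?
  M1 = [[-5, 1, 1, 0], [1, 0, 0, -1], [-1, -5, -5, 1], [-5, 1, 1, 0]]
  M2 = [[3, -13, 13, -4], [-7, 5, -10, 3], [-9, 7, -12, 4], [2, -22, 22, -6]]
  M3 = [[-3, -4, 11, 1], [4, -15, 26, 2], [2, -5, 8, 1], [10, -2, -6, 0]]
Characteristic polynomials: χ_{M1} = x^2(x + 5)^2, χ_{M2} = x^2(x + 5)^2, χ_{M3} = x^2(x + 5)^2.

{M1, M2, M3}: invariant factors x^2(x + 5)^2.

Matrices are similar if and only if their invariant-factor lists agree; the partition into similarity classes is {M1, M2, M3}.

1 class: {M1, M2, M3}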